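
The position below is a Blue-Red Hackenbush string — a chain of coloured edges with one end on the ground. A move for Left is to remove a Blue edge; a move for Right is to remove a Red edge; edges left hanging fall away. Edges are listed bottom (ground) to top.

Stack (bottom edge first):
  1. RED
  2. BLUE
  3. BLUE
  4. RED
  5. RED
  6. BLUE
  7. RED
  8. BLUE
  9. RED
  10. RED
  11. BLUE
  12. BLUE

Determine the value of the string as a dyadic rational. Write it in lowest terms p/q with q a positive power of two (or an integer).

step 1: add RED to get R; options L={ (no moves) } R={ 0 } => -1
step 2: add BLUE to get RB; options L={ -1 } R={ 0 } => -1/2
step 3: add BLUE to get RBB; options L={ -1; -1/2 } R={ 0 } => -1/4
step 4: add RED to get RBBR; options L={ -1; -1/2 } R={ -1/4; 0 } => -3/8
step 5: add RED to get RBBRR; options L={ -1; -1/2 } R={ -3/8; -1/4; 0 } => -7/16
step 6: add BLUE to get RBBRRB; options L={ -1; -1/2; -7/16 } R={ -3/8; -1/4; 0 } => -13/32
step 7: add RED to get RBBRRBR; options L={ -1; -1/2; -7/16 } R={ -13/32; -3/8; -1/4; 0 } => -27/64
step 8: add BLUE to get RBBRRBRB; options L={ -1; -1/2; -7/16; -27/64 } R={ -13/32; -3/8; -1/4; 0 } => -53/128
step 9: add RED to get RBBRRBRBR; options L={ -1; -1/2; -7/16; -27/64 } R={ -53/128; -13/32; -3/8; -1/4; 0 } => -107/256
step 10: add RED to get RBBRRBRBRR; options L={ -1; -1/2; -7/16; -27/64 } R={ -107/256; -53/128; -13/32; -3/8; -1/4; 0 } => -215/512
step 11: add BLUE to get RBBRRBRBRRB; options L={ -1; -1/2; -7/16; -27/64; -215/512 } R={ -107/256; -53/128; -13/32; -3/8; -1/4; 0 } => -429/1024
step 12: add BLUE to get RBBRRBRBRRBB; options L={ -1; -1/2; -7/16; -27/64; -215/512; -429/1024 } R={ -107/256; -53/128; -13/32; -3/8; -1/4; 0 } => -857/2048

-857/2048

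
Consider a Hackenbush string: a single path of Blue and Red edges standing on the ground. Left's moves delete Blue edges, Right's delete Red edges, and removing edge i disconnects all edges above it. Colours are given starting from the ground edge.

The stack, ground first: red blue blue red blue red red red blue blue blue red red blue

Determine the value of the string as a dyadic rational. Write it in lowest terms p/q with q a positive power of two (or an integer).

step 1: add red to get r; options L={ none } R={ 0 } = -1
step 2: add blue to get rb; options L={ -1 } R={ 0 } = -1/2
step 3: add blue to get rbb; options L={ -1, -1/2 } R={ 0 } = -1/4
step 4: add red to get rbbr; options L={ -1, -1/2 } R={ -1/4, 0 } = -3/8
step 5: add blue to get rbbrb; options L={ -1, -1/2, -3/8 } R={ -1/4, 0 } = -5/16
step 6: add red to get rbbrbr; options L={ -1, -1/2, -3/8 } R={ -5/16, -1/4, 0 } = -11/32
step 7: add red to get rbbrbrr; options L={ -1, -1/2, -3/8 } R={ -11/32, -5/16, -1/4, 0 } = -23/64
step 8: add red to get rbbrbrrr; options L={ -1, -1/2, -3/8 } R={ -23/64, -11/32, -5/16, -1/4, 0 } = -47/128
step 9: add blue to get rbbrbrrrb; options L={ -1, -1/2, -3/8, -47/128 } R={ -23/64, -11/32, -5/16, -1/4, 0 } = -93/256
step 10: add blue to get rbbrbrrrbb; options L={ -1, -1/2, -3/8, -47/128, -93/256 } R={ -23/64, -11/32, -5/16, -1/4, 0 } = -185/512
step 11: add blue to get rbbrbrrrbbb; options L={ -1, -1/2, -3/8, -47/128, -93/256, -185/512 } R={ -23/64, -11/32, -5/16, -1/4, 0 } = -369/1024
step 12: add red to get rbbrbrrrbbbr; options L={ -1, -1/2, -3/8, -47/128, -93/256, -185/512 } R={ -369/1024, -23/64, -11/32, -5/16, -1/4, 0 } = -739/2048
step 13: add red to get rbbrbrrrbbbrr; options L={ -1, -1/2, -3/8, -47/128, -93/256, -185/512 } R={ -739/2048, -369/1024, -23/64, -11/32, -5/16, -1/4, 0 } = -1479/4096
step 14: add blue to get rbbrbrrrbbbrrb; options L={ -1, -1/2, -3/8, -47/128, -93/256, -185/512, -1479/4096 } R={ -739/2048, -369/1024, -23/64, -11/32, -5/16, -1/4, 0 } = -2957/8192

-2957/8192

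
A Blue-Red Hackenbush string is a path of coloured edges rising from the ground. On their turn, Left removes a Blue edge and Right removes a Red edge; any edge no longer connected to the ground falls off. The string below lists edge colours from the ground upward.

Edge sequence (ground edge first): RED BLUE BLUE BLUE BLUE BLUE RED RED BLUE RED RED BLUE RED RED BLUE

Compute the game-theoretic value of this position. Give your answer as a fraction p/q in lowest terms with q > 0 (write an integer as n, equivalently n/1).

G_1 [R]  L=[—]  R=[0]  => -1
G_2 [RB]  L=[-1]  R=[0]  => -1/2
G_3 [RBB]  L=[-1; -1/2]  R=[0]  => -1/4
G_4 [RBBB]  L=[-1; -1/2; -1/4]  R=[0]  => -1/8
G_5 [RBBBB]  L=[-1; -1/2; -1/4; -1/8]  R=[0]  => -1/16
G_6 [RBBBBB]  L=[-1; -1/2; -1/4; -1/8; -1/16]  R=[0]  => -1/32
G_7 [RBBBBBR]  L=[-1; -1/2; -1/4; -1/8; -1/16]  R=[-1/32; 0]  => -3/64
G_8 [RBBBBBRR]  L=[-1; -1/2; -1/4; -1/8; -1/16]  R=[-3/64; -1/32; 0]  => -7/128
G_9 [RBBBBBRRB]  L=[-1; -1/2; -1/4; -1/8; -1/16; -7/128]  R=[-3/64; -1/32; 0]  => -13/256
G_10 [RBBBBBRRBR]  L=[-1; -1/2; -1/4; -1/8; -1/16; -7/128]  R=[-13/256; -3/64; -1/32; 0]  => -27/512
G_11 [RBBBBBRRBRR]  L=[-1; -1/2; -1/4; -1/8; -1/16; -7/128]  R=[-27/512; -13/256; -3/64; -1/32; 0]  => -55/1024
G_12 [RBBBBBRRBRRB]  L=[-1; -1/2; -1/4; -1/8; -1/16; -7/128; -55/1024]  R=[-27/512; -13/256; -3/64; -1/32; 0]  => -109/2048
G_13 [RBBBBBRRBRRBR]  L=[-1; -1/2; -1/4; -1/8; -1/16; -7/128; -55/1024]  R=[-109/2048; -27/512; -13/256; -3/64; -1/32; 0]  => -219/4096
G_14 [RBBBBBRRBRRBRR]  L=[-1; -1/2; -1/4; -1/8; -1/16; -7/128; -55/1024]  R=[-219/4096; -109/2048; -27/512; -13/256; -3/64; -1/32; 0]  => -439/8192
G_15 [RBBBBBRRBRRBRRB]  L=[-1; -1/2; -1/4; -1/8; -1/16; -7/128; -55/1024; -439/8192]  R=[-219/4096; -109/2048; -27/512; -13/256; -3/64; -1/32; 0]  => -877/16384

-877/16384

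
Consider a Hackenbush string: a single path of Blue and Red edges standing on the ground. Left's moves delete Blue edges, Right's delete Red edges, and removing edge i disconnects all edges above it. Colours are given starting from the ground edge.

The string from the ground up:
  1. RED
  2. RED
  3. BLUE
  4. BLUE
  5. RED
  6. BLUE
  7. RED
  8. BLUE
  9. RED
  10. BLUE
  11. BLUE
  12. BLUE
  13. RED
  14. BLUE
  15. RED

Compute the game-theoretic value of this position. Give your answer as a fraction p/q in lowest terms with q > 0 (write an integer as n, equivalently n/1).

Prefix values for RED RED BLUE BLUE RED BLUE RED BLUE RED BLUE BLUE BLUE RED BLUE RED via {L|R} + simplicity:
R: Left {  }, Right { 0 } so simplest -1
RR: Left {  }, Right { -1; 0 } so simplest -2
RRB: Left { -2 }, Right { -1; 0 } so simplest -3/2
RRBB: Left { -2; -3/2 }, Right { -1; 0 } so simplest -5/4
RRBBR: Left { -2; -3/2 }, Right { -5/4; -1; 0 } so simplest -11/8
RRBBRB: Left { -2; -3/2; -11/8 }, Right { -5/4; -1; 0 } so simplest -21/16
RRBBRBR: Left { -2; -3/2; -11/8 }, Right { -21/16; -5/4; -1; 0 } so simplest -43/32
RRBBRBRB: Left { -2; -3/2; -11/8; -43/32 }, Right { -21/16; -5/4; -1; 0 } so simplest -85/64
RRBBRBRBR: Left { -2; -3/2; -11/8; -43/32 }, Right { -85/64; -21/16; -5/4; -1; 0 } so simplest -171/128
RRBBRBRBRB: Left { -2; -3/2; -11/8; -43/32; -171/128 }, Right { -85/64; -21/16; -5/4; -1; 0 } so simplest -341/256
RRBBRBRBRBB: Left { -2; -3/2; -11/8; -43/32; -171/128; -341/256 }, Right { -85/64; -21/16; -5/4; -1; 0 } so simplest -681/512
RRBBRBRBRBBB: Left { -2; -3/2; -11/8; -43/32; -171/128; -341/256; -681/512 }, Right { -85/64; -21/16; -5/4; -1; 0 } so simplest -1361/1024
RRBBRBRBRBBBR: Left { -2; -3/2; -11/8; -43/32; -171/128; -341/256; -681/512 }, Right { -1361/1024; -85/64; -21/16; -5/4; -1; 0 } so simplest -2723/2048
RRBBRBRBRBBBRB: Left { -2; -3/2; -11/8; -43/32; -171/128; -341/256; -681/512; -2723/2048 }, Right { -1361/1024; -85/64; -21/16; -5/4; -1; 0 } so simplest -5445/4096
RRBBRBRBRBBBRBR: Left { -2; -3/2; -11/8; -43/32; -171/128; -341/256; -681/512; -2723/2048 }, Right { -5445/4096; -1361/1024; -85/64; -21/16; -5/4; -1; 0 } so simplest -10891/8192

-10891/8192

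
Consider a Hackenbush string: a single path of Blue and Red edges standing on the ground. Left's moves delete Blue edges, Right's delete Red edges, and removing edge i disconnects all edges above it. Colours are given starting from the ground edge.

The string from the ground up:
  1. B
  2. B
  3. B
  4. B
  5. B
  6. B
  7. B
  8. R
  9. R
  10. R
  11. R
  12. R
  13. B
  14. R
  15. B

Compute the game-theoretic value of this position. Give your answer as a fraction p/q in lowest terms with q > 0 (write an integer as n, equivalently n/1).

Recurse on prefixes of the 15-edge string B B B B B B B R R R R R B R B:
G_1 [B]  L=[0]  R=[∅]  gives 1
G_2 [BB]  L=[0,1]  R=[∅]  gives 2
G_3 [BBB]  L=[0,1,2]  R=[∅]  gives 3
G_4 [BBBB]  L=[0,1,2,3]  R=[∅]  gives 4
G_5 [BBBBB]  L=[0,1,2,3,4]  R=[∅]  gives 5
G_6 [BBBBBB]  L=[0,1,2,3,4,5]  R=[∅]  gives 6
G_7 [BBBBBBB]  L=[0,1,2,3,4,5,6]  R=[∅]  gives 7
G_8 [BBBBBBBR]  L=[0,1,2,3,4,5,6]  R=[7]  gives 13/2
G_9 [BBBBBBBRR]  L=[0,1,2,3,4,5,6]  R=[13/2,7]  gives 25/4
G_10 [BBBBBBBRRR]  L=[0,1,2,3,4,5,6]  R=[25/4,13/2,7]  gives 49/8
G_11 [BBBBBBBRRRR]  L=[0,1,2,3,4,5,6]  R=[49/8,25/4,13/2,7]  gives 97/16
G_12 [BBBBBBBRRRRR]  L=[0,1,2,3,4,5,6]  R=[97/16,49/8,25/4,13/2,7]  gives 193/32
G_13 [BBBBBBBRRRRRB]  L=[0,1,2,3,4,5,6,193/32]  R=[97/16,49/8,25/4,13/2,7]  gives 387/64
G_14 [BBBBBBBRRRRRBR]  L=[0,1,2,3,4,5,6,193/32]  R=[387/64,97/16,49/8,25/4,13/2,7]  gives 773/128
G_15 [BBBBBBBRRRRRBRB]  L=[0,1,2,3,4,5,6,193/32,773/128]  R=[387/64,97/16,49/8,25/4,13/2,7]  gives 1547/256

1547/256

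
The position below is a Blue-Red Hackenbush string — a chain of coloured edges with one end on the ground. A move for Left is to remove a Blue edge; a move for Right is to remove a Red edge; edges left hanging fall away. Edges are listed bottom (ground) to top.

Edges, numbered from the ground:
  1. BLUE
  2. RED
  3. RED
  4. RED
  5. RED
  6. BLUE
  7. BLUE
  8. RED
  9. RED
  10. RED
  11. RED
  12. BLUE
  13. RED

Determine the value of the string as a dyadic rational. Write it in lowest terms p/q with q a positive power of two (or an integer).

389/4096

B: Left { 0 }, Right { ∅ } so simplest 1
BR: Left { 0 }, Right { 1 } so simplest 1/2
BRR: Left { 0 }, Right { 1/2 1 } so simplest 1/4
BRRR: Left { 0 }, Right { 1/4 1/2 1 } so simplest 1/8
BRRRR: Left { 0 }, Right { 1/8 1/4 1/2 1 } so simplest 1/16
BRRRRB: Left { 0 1/16 }, Right { 1/8 1/4 1/2 1 } so simplest 3/32
BRRRRBB: Left { 0 1/16 3/32 }, Right { 1/8 1/4 1/2 1 } so simplest 7/64
BRRRRBBR: Left { 0 1/16 3/32 }, Right { 7/64 1/8 1/4 1/2 1 } so simplest 13/128
BRRRRBBRR: Left { 0 1/16 3/32 }, Right { 13/128 7/64 1/8 1/4 1/2 1 } so simplest 25/256
BRRRRBBRRR: Left { 0 1/16 3/32 }, Right { 25/256 13/128 7/64 1/8 1/4 1/2 1 } so simplest 49/512
BRRRRBBRRRR: Left { 0 1/16 3/32 }, Right { 49/512 25/256 13/128 7/64 1/8 1/4 1/2 1 } so simplest 97/1024
BRRRRBBRRRRB: Left { 0 1/16 3/32 97/1024 }, Right { 49/512 25/256 13/128 7/64 1/8 1/4 1/2 1 } so simplest 195/2048
BRRRRBBRRRRBR: Left { 0 1/16 3/32 97/1024 }, Right { 195/2048 49/512 25/256 13/128 7/64 1/8 1/4 1/2 1 } so simplest 389/4096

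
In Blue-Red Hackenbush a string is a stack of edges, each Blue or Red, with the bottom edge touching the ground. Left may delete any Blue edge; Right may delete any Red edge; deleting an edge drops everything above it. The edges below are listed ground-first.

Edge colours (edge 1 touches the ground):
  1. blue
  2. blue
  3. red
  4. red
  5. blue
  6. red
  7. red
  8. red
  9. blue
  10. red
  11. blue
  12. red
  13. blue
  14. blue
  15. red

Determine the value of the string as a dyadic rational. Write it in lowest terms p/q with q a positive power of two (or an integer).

10413/8192

Build g(s[:k]) for k = 1..15, string s = blue blue red red blue red red red blue red blue red blue blue red.
step 1: add blue to get b; options L={ 0 } R={ (no moves) } — 1
step 2: add blue to get bb; options L={ 0; 1 } R={ (no moves) } — 2
step 3: add red to get bbr; options L={ 0; 1 } R={ 2 } — 3/2
step 4: add red to get bbrr; options L={ 0; 1 } R={ 3/2; 2 } — 5/4
step 5: add blue to get bbrrb; options L={ 0; 1; 5/4 } R={ 3/2; 2 } — 11/8
step 6: add red to get bbrrbr; options L={ 0; 1; 5/4 } R={ 11/8; 3/2; 2 } — 21/16
step 7: add red to get bbrrbrr; options L={ 0; 1; 5/4 } R={ 21/16; 11/8; 3/2; 2 } — 41/32
step 8: add red to get bbrrbrrr; options L={ 0; 1; 5/4 } R={ 41/32; 21/16; 11/8; 3/2; 2 } — 81/64
step 9: add blue to get bbrrbrrrb; options L={ 0; 1; 5/4; 81/64 } R={ 41/32; 21/16; 11/8; 3/2; 2 } — 163/128
step 10: add red to get bbrrbrrrbr; options L={ 0; 1; 5/4; 81/64 } R={ 163/128; 41/32; 21/16; 11/8; 3/2; 2 } — 325/256
step 11: add blue to get bbrrbrrrbrb; options L={ 0; 1; 5/4; 81/64; 325/256 } R={ 163/128; 41/32; 21/16; 11/8; 3/2; 2 } — 651/512
step 12: add red to get bbrrbrrrbrbr; options L={ 0; 1; 5/4; 81/64; 325/256 } R={ 651/512; 163/128; 41/32; 21/16; 11/8; 3/2; 2 } — 1301/1024
step 13: add blue to get bbrrbrrrbrbrb; options L={ 0; 1; 5/4; 81/64; 325/256; 1301/1024 } R={ 651/512; 163/128; 41/32; 21/16; 11/8; 3/2; 2 } — 2603/2048
step 14: add blue to get bbrrbrrrbrbrbb; options L={ 0; 1; 5/4; 81/64; 325/256; 1301/1024; 2603/2048 } R={ 651/512; 163/128; 41/32; 21/16; 11/8; 3/2; 2 } — 5207/4096
step 15: add red to get bbrrbrrrbrbrbbr; options L={ 0; 1; 5/4; 81/64; 325/256; 1301/1024; 2603/2048 } R={ 5207/4096; 651/512; 163/128; 41/32; 21/16; 11/8; 3/2; 2 } — 10413/8192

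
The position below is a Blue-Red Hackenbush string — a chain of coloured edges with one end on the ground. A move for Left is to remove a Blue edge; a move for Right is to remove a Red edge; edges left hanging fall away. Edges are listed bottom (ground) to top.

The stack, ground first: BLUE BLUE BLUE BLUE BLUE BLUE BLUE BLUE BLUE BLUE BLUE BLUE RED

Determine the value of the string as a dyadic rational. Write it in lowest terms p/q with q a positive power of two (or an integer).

23/2

Build v(s[:k]) for k = 1..13, string s = BLUE BLUE BLUE BLUE BLUE BLUE BLUE BLUE BLUE BLUE BLUE BLUE RED.
edge 1 of 13 (BLUE): { 0 | — } → 1
edge 2 of 13 (BLUE): { 0 1 | — } → 2
edge 3 of 13 (BLUE): { 0 1 2 | — } → 3
edge 4 of 13 (BLUE): { 0 1 2 3 | — } → 4
edge 5 of 13 (BLUE): { 0 1 2 3 4 | — } → 5
edge 6 of 13 (BLUE): { 0 1 2 3 4 5 | — } → 6
edge 7 of 13 (BLUE): { 0 1 2 3 4 5 6 | — } → 7
edge 8 of 13 (BLUE): { 0 1 2 3 4 5 6 7 | — } → 8
edge 9 of 13 (BLUE): { 0 1 2 3 4 5 6 7 8 | — } → 9
edge 10 of 13 (BLUE): { 0 1 2 3 4 5 6 7 8 9 | — } → 10
edge 11 of 13 (BLUE): { 0 1 2 3 4 5 6 7 8 9 10 | — } → 11
edge 12 of 13 (BLUE): { 0 1 2 3 4 5 6 7 8 9 10 11 | — } → 12
edge 13 of 13 (RED): { 0 1 2 3 4 5 6 7 8 9 10 11 | 12 } → 23/2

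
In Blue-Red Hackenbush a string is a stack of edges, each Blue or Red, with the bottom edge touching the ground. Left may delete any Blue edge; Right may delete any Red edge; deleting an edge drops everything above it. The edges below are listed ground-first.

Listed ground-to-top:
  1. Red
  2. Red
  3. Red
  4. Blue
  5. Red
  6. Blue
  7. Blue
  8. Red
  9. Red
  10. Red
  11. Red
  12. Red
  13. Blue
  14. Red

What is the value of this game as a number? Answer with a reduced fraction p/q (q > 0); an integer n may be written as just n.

Prefix values for Red Red Red Blue Red Blue Blue Red Red Red Red Red Blue Red via {L|R} + simplicity:
1 of 14 · R · max L −∞ · min R 0 → -1
2 of 14 · RR · max L −∞ · min R -1 → -2
3 of 14 · RRR · max L −∞ · min R -2 → -3
4 of 14 · RRRB · max L -3 · min R -2 → -5/2
5 of 14 · RRRBR · max L -3 · min R -5/2 → -11/4
6 of 14 · RRRBRB · max L -11/4 · min R -5/2 → -21/8
7 of 14 · RRRBRBB · max L -21/8 · min R -5/2 → -41/16
8 of 14 · RRRBRBBR · max L -21/8 · min R -41/16 → -83/32
9 of 14 · RRRBRBBRR · max L -21/8 · min R -83/32 → -167/64
10 of 14 · RRRBRBBRRR · max L -21/8 · min R -167/64 → -335/128
11 of 14 · RRRBRBBRRRR · max L -21/8 · min R -335/128 → -671/256
12 of 14 · RRRBRBBRRRRR · max L -21/8 · min R -671/256 → -1343/512
13 of 14 · RRRBRBBRRRRRB · max L -1343/512 · min R -671/256 → -2685/1024
14 of 14 · RRRBRBBRRRRRBR · max L -1343/512 · min R -2685/1024 → -5371/2048

-5371/2048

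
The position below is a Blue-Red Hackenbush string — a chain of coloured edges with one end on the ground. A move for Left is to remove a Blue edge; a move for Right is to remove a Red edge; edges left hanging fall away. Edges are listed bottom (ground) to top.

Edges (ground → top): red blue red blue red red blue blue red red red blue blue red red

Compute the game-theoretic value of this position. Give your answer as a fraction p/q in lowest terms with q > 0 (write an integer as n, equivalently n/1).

step 1: add red to get r; options L={ — } R={ 0 } => -1
step 2: add blue to get rb; options L={ -1 } R={ 0 } => -1/2
step 3: add red to get rbr; options L={ -1 } R={ -1/2,0 } => -3/4
step 4: add blue to get rbrb; options L={ -1,-3/4 } R={ -1/2,0 } => -5/8
step 5: add red to get rbrbr; options L={ -1,-3/4 } R={ -5/8,-1/2,0 } => -11/16
step 6: add red to get rbrbrr; options L={ -1,-3/4 } R={ -11/16,-5/8,-1/2,0 } => -23/32
step 7: add blue to get rbrbrrb; options L={ -1,-3/4,-23/32 } R={ -11/16,-5/8,-1/2,0 } => -45/64
step 8: add blue to get rbrbrrbb; options L={ -1,-3/4,-23/32,-45/64 } R={ -11/16,-5/8,-1/2,0 } => -89/128
step 9: add red to get rbrbrrbbr; options L={ -1,-3/4,-23/32,-45/64 } R={ -89/128,-11/16,-5/8,-1/2,0 } => -179/256
step 10: add red to get rbrbrrbbrr; options L={ -1,-3/4,-23/32,-45/64 } R={ -179/256,-89/128,-11/16,-5/8,-1/2,0 } => -359/512
step 11: add red to get rbrbrrbbrrr; options L={ -1,-3/4,-23/32,-45/64 } R={ -359/512,-179/256,-89/128,-11/16,-5/8,-1/2,0 } => -719/1024
step 12: add blue to get rbrbrrbbrrrb; options L={ -1,-3/4,-23/32,-45/64,-719/1024 } R={ -359/512,-179/256,-89/128,-11/16,-5/8,-1/2,0 } => -1437/2048
step 13: add blue to get rbrbrrbbrrrbb; options L={ -1,-3/4,-23/32,-45/64,-719/1024,-1437/2048 } R={ -359/512,-179/256,-89/128,-11/16,-5/8,-1/2,0 } => -2873/4096
step 14: add red to get rbrbrrbbrrrbbr; options L={ -1,-3/4,-23/32,-45/64,-719/1024,-1437/2048 } R={ -2873/4096,-359/512,-179/256,-89/128,-11/16,-5/8,-1/2,0 } => -5747/8192
step 15: add red to get rbrbrrbbrrrbbrr; options L={ -1,-3/4,-23/32,-45/64,-719/1024,-1437/2048 } R={ -5747/8192,-2873/4096,-359/512,-179/256,-89/128,-11/16,-5/8,-1/2,0 } => -11495/16384

-11495/16384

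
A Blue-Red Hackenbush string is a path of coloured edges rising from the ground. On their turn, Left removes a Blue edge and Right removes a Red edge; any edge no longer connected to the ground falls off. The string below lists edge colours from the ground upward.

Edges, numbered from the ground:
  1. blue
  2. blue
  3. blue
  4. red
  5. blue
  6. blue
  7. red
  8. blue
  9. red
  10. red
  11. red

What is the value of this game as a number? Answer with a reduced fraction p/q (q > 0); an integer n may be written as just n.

Prefix values for blue blue blue red blue blue red blue red red red via {L|R} + simplicity:
value(b) = { 0 | ∅ } — 1
value(bb) = { 0 1 | ∅ } — 2
value(bbb) = { 0 1 2 | ∅ } — 3
value(bbbr) = { 0 1 2 | 3 } — 5/2
value(bbbrb) = { 0 1 2 5/2 | 3 } — 11/4
value(bbbrbb) = { 0 1 2 5/2 11/4 | 3 } — 23/8
value(bbbrbbr) = { 0 1 2 5/2 11/4 | 23/8 3 } — 45/16
value(bbbrbbrb) = { 0 1 2 5/2 11/4 45/16 | 23/8 3 } — 91/32
value(bbbrbbrbr) = { 0 1 2 5/2 11/4 45/16 | 91/32 23/8 3 } — 181/64
value(bbbrbbrbrr) = { 0 1 2 5/2 11/4 45/16 | 181/64 91/32 23/8 3 } — 361/128
value(bbbrbbrbrrr) = { 0 1 2 5/2 11/4 45/16 | 361/128 181/64 91/32 23/8 3 } — 721/256

721/256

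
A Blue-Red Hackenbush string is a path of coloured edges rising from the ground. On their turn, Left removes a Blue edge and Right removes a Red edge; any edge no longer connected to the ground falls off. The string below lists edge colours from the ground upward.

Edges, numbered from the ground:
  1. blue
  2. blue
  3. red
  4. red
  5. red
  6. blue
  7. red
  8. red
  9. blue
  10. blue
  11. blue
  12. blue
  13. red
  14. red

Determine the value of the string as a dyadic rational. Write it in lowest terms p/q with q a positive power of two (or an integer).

edge 1 of 14 (blue): { 0 |  } -> 1
edge 2 of 14 (blue): { 0, 1 |  } -> 2
edge 3 of 14 (red): { 0, 1 | 2 } -> 3/2
edge 4 of 14 (red): { 0, 1 | 3/2, 2 } -> 5/4
edge 5 of 14 (red): { 0, 1 | 5/4, 3/2, 2 } -> 9/8
edge 6 of 14 (blue): { 0, 1, 9/8 | 5/4, 3/2, 2 } -> 19/16
edge 7 of 14 (red): { 0, 1, 9/8 | 19/16, 5/4, 3/2, 2 } -> 37/32
edge 8 of 14 (red): { 0, 1, 9/8 | 37/32, 19/16, 5/4, 3/2, 2 } -> 73/64
edge 9 of 14 (blue): { 0, 1, 9/8, 73/64 | 37/32, 19/16, 5/4, 3/2, 2 } -> 147/128
edge 10 of 14 (blue): { 0, 1, 9/8, 73/64, 147/128 | 37/32, 19/16, 5/4, 3/2, 2 } -> 295/256
edge 11 of 14 (blue): { 0, 1, 9/8, 73/64, 147/128, 295/256 | 37/32, 19/16, 5/4, 3/2, 2 } -> 591/512
edge 12 of 14 (blue): { 0, 1, 9/8, 73/64, 147/128, 295/256, 591/512 | 37/32, 19/16, 5/4, 3/2, 2 } -> 1183/1024
edge 13 of 14 (red): { 0, 1, 9/8, 73/64, 147/128, 295/256, 591/512 | 1183/1024, 37/32, 19/16, 5/4, 3/2, 2 } -> 2365/2048
edge 14 of 14 (red): { 0, 1, 9/8, 73/64, 147/128, 295/256, 591/512 | 2365/2048, 1183/1024, 37/32, 19/16, 5/4, 3/2, 2 } -> 4729/4096

4729/4096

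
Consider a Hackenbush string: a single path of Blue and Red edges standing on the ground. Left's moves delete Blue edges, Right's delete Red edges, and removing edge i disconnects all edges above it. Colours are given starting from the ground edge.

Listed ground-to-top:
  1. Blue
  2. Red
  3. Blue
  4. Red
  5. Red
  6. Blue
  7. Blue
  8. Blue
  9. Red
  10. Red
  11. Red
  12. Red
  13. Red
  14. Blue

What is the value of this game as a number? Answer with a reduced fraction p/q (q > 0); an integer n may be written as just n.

4995/8192

Recurse on prefixes of the 14-edge string Blue Red Blue Red Red Blue Blue Blue Red Red Red Red Red Blue:
1 of 14 · B · max L 0 · min R +∞ ⇒ 1
2 of 14 · BR · max L 0 · min R 1 ⇒ 1/2
3 of 14 · BRB · max L 1/2 · min R 1 ⇒ 3/4
4 of 14 · BRBR · max L 1/2 · min R 3/4 ⇒ 5/8
5 of 14 · BRBRR · max L 1/2 · min R 5/8 ⇒ 9/16
6 of 14 · BRBRRB · max L 9/16 · min R 5/8 ⇒ 19/32
7 of 14 · BRBRRBB · max L 19/32 · min R 5/8 ⇒ 39/64
8 of 14 · BRBRRBBB · max L 39/64 · min R 5/8 ⇒ 79/128
9 of 14 · BRBRRBBBR · max L 39/64 · min R 79/128 ⇒ 157/256
10 of 14 · BRBRRBBBRR · max L 39/64 · min R 157/256 ⇒ 313/512
11 of 14 · BRBRRBBBRRR · max L 39/64 · min R 313/512 ⇒ 625/1024
12 of 14 · BRBRRBBBRRRR · max L 39/64 · min R 625/1024 ⇒ 1249/2048
13 of 14 · BRBRRBBBRRRRR · max L 39/64 · min R 1249/2048 ⇒ 2497/4096
14 of 14 · BRBRRBBBRRRRRB · max L 2497/4096 · min R 1249/2048 ⇒ 4995/8192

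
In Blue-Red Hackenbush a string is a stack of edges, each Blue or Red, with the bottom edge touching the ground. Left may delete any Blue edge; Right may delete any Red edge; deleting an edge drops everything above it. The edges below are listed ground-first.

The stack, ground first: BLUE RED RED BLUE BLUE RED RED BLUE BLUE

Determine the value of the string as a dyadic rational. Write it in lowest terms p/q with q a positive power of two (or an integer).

v_1 [B]  L=[0]  R=[—]  — 1
v_2 [BR]  L=[0]  R=[1]  — 1/2
v_3 [BRR]  L=[0]  R=[1/2 1]  — 1/4
v_4 [BRRB]  L=[0 1/4]  R=[1/2 1]  — 3/8
v_5 [BRRBB]  L=[0 1/4 3/8]  R=[1/2 1]  — 7/16
v_6 [BRRBBR]  L=[0 1/4 3/8]  R=[7/16 1/2 1]  — 13/32
v_7 [BRRBBRR]  L=[0 1/4 3/8]  R=[13/32 7/16 1/2 1]  — 25/64
v_8 [BRRBBRRB]  L=[0 1/4 3/8 25/64]  R=[13/32 7/16 1/2 1]  — 51/128
v_9 [BRRBBRRBB]  L=[0 1/4 3/8 25/64 51/128]  R=[13/32 7/16 1/2 1]  — 103/256

103/256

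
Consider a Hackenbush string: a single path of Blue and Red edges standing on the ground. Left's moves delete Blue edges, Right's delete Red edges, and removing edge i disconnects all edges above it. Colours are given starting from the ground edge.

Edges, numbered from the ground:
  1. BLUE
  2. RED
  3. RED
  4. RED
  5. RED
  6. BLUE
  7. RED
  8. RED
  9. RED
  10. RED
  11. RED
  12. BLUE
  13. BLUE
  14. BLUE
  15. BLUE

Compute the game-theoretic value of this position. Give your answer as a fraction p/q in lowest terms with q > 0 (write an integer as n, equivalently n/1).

edge 1 of 15 (BLUE): { 0 | — } gives 1
edge 2 of 15 (RED): { 0 | 1 } gives 1/2
edge 3 of 15 (RED): { 0 | 1/2 1 } gives 1/4
edge 4 of 15 (RED): { 0 | 1/4 1/2 1 } gives 1/8
edge 5 of 15 (RED): { 0 | 1/8 1/4 1/2 1 } gives 1/16
edge 6 of 15 (BLUE): { 0 1/16 | 1/8 1/4 1/2 1 } gives 3/32
edge 7 of 15 (RED): { 0 1/16 | 3/32 1/8 1/4 1/2 1 } gives 5/64
edge 8 of 15 (RED): { 0 1/16 | 5/64 3/32 1/8 1/4 1/2 1 } gives 9/128
edge 9 of 15 (RED): { 0 1/16 | 9/128 5/64 3/32 1/8 1/4 1/2 1 } gives 17/256
edge 10 of 15 (RED): { 0 1/16 | 17/256 9/128 5/64 3/32 1/8 1/4 1/2 1 } gives 33/512
edge 11 of 15 (RED): { 0 1/16 | 33/512 17/256 9/128 5/64 3/32 1/8 1/4 1/2 1 } gives 65/1024
edge 12 of 15 (BLUE): { 0 1/16 65/1024 | 33/512 17/256 9/128 5/64 3/32 1/8 1/4 1/2 1 } gives 131/2048
edge 13 of 15 (BLUE): { 0 1/16 65/1024 131/2048 | 33/512 17/256 9/128 5/64 3/32 1/8 1/4 1/2 1 } gives 263/4096
edge 14 of 15 (BLUE): { 0 1/16 65/1024 131/2048 263/4096 | 33/512 17/256 9/128 5/64 3/32 1/8 1/4 1/2 1 } gives 527/8192
edge 15 of 15 (BLUE): { 0 1/16 65/1024 131/2048 263/4096 527/8192 | 33/512 17/256 9/128 5/64 3/32 1/8 1/4 1/2 1 } gives 1055/16384

1055/16384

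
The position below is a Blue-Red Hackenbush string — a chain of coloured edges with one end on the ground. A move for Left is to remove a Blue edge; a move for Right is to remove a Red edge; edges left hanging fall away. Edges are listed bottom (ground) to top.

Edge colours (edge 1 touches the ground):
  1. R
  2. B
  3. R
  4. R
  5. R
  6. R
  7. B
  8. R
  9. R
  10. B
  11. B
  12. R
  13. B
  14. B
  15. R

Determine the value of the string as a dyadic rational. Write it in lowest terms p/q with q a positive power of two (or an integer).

Prefix values for R B R R R R B R R B B R B B R via {L|R} + simplicity:
step 1: add R to get R; options L={ · } R={ 0 } = -1
step 2: add B to get RB; options L={ -1 } R={ 0 } = -1/2
step 3: add R to get RBR; options L={ -1 } R={ -1/2, 0 } = -3/4
step 4: add R to get RBRR; options L={ -1 } R={ -3/4, -1/2, 0 } = -7/8
step 5: add R to get RBRRR; options L={ -1 } R={ -7/8, -3/4, -1/2, 0 } = -15/16
step 6: add R to get RBRRRR; options L={ -1 } R={ -15/16, -7/8, -3/4, -1/2, 0 } = -31/32
step 7: add B to get RBRRRRB; options L={ -1, -31/32 } R={ -15/16, -7/8, -3/4, -1/2, 0 } = -61/64
step 8: add R to get RBRRRRBR; options L={ -1, -31/32 } R={ -61/64, -15/16, -7/8, -3/4, -1/2, 0 } = -123/128
step 9: add R to get RBRRRRBRR; options L={ -1, -31/32 } R={ -123/128, -61/64, -15/16, -7/8, -3/4, -1/2, 0 } = -247/256
step 10: add B to get RBRRRRBRRB; options L={ -1, -31/32, -247/256 } R={ -123/128, -61/64, -15/16, -7/8, -3/4, -1/2, 0 } = -493/512
step 11: add B to get RBRRRRBRRBB; options L={ -1, -31/32, -247/256, -493/512 } R={ -123/128, -61/64, -15/16, -7/8, -3/4, -1/2, 0 } = -985/1024
step 12: add R to get RBRRRRBRRBBR; options L={ -1, -31/32, -247/256, -493/512 } R={ -985/1024, -123/128, -61/64, -15/16, -7/8, -3/4, -1/2, 0 } = -1971/2048
step 13: add B to get RBRRRRBRRBBRB; options L={ -1, -31/32, -247/256, -493/512, -1971/2048 } R={ -985/1024, -123/128, -61/64, -15/16, -7/8, -3/4, -1/2, 0 } = -3941/4096
step 14: add B to get RBRRRRBRRBBRBB; options L={ -1, -31/32, -247/256, -493/512, -1971/2048, -3941/4096 } R={ -985/1024, -123/128, -61/64, -15/16, -7/8, -3/4, -1/2, 0 } = -7881/8192
step 15: add R to get RBRRRRBRRBBRBBR; options L={ -1, -31/32, -247/256, -493/512, -1971/2048, -3941/4096 } R={ -7881/8192, -985/1024, -123/128, -61/64, -15/16, -7/8, -3/4, -1/2, 0 } = -15763/16384

-15763/16384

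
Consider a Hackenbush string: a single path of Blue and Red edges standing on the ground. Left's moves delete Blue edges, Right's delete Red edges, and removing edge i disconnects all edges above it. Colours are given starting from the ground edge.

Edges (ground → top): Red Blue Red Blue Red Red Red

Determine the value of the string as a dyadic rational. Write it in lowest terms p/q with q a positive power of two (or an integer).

-47/64

Prefix values for Red Blue Red Blue Red Red Red via {L|R} + simplicity:
1 of 7 · R · max L −∞ · min R 0 so -1
2 of 7 · RB · max L -1 · min R 0 so -1/2
3 of 7 · RBR · max L -1 · min R -1/2 so -3/4
4 of 7 · RBRB · max L -3/4 · min R -1/2 so -5/8
5 of 7 · RBRBR · max L -3/4 · min R -5/8 so -11/16
6 of 7 · RBRBRR · max L -3/4 · min R -11/16 so -23/32
7 of 7 · RBRBRRR · max L -3/4 · min R -23/32 so -47/64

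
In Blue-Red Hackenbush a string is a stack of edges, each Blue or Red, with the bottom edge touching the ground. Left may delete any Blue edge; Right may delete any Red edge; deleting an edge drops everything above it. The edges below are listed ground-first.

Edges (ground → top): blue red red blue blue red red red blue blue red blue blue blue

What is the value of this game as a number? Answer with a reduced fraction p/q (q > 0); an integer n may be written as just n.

3183/8192

Recurse on prefixes of the 14-edge string blue red red blue blue red red red blue blue red blue blue blue:
edge 1 of 14 (blue): { 0 | ∅ } -> 1
edge 2 of 14 (red): { 0 | 1 } -> 1/2
edge 3 of 14 (red): { 0 | 1/2 1 } -> 1/4
edge 4 of 14 (blue): { 0 1/4 | 1/2 1 } -> 3/8
edge 5 of 14 (blue): { 0 1/4 3/8 | 1/2 1 } -> 7/16
edge 6 of 14 (red): { 0 1/4 3/8 | 7/16 1/2 1 } -> 13/32
edge 7 of 14 (red): { 0 1/4 3/8 | 13/32 7/16 1/2 1 } -> 25/64
edge 8 of 14 (red): { 0 1/4 3/8 | 25/64 13/32 7/16 1/2 1 } -> 49/128
edge 9 of 14 (blue): { 0 1/4 3/8 49/128 | 25/64 13/32 7/16 1/2 1 } -> 99/256
edge 10 of 14 (blue): { 0 1/4 3/8 49/128 99/256 | 25/64 13/32 7/16 1/2 1 } -> 199/512
edge 11 of 14 (red): { 0 1/4 3/8 49/128 99/256 | 199/512 25/64 13/32 7/16 1/2 1 } -> 397/1024
edge 12 of 14 (blue): { 0 1/4 3/8 49/128 99/256 397/1024 | 199/512 25/64 13/32 7/16 1/2 1 } -> 795/2048
edge 13 of 14 (blue): { 0 1/4 3/8 49/128 99/256 397/1024 795/2048 | 199/512 25/64 13/32 7/16 1/2 1 } -> 1591/4096
edge 14 of 14 (blue): { 0 1/4 3/8 49/128 99/256 397/1024 795/2048 1591/4096 | 199/512 25/64 13/32 7/16 1/2 1 } -> 3183/8192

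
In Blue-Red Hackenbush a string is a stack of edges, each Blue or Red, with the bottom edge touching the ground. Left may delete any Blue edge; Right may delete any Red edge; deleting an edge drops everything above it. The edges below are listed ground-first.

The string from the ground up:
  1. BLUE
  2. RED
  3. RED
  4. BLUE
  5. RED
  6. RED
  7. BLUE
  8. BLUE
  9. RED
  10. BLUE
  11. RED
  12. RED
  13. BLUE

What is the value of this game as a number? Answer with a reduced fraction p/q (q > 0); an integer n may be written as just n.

1235/4096

Prefix values for BLUE RED RED BLUE RED RED BLUE BLUE RED BLUE RED RED BLUE via {L|R} + simplicity:
step 1: add BLUE to get B; options L={ 0 } R={ none } so 1
step 2: add RED to get BR; options L={ 0 } R={ 1 } so 1/2
step 3: add RED to get BRR; options L={ 0 } R={ 1/2; 1 } so 1/4
step 4: add BLUE to get BRRB; options L={ 0; 1/4 } R={ 1/2; 1 } so 3/8
step 5: add RED to get BRRBR; options L={ 0; 1/4 } R={ 3/8; 1/2; 1 } so 5/16
step 6: add RED to get BRRBRR; options L={ 0; 1/4 } R={ 5/16; 3/8; 1/2; 1 } so 9/32
step 7: add BLUE to get BRRBRRB; options L={ 0; 1/4; 9/32 } R={ 5/16; 3/8; 1/2; 1 } so 19/64
step 8: add BLUE to get BRRBRRBB; options L={ 0; 1/4; 9/32; 19/64 } R={ 5/16; 3/8; 1/2; 1 } so 39/128
step 9: add RED to get BRRBRRBBR; options L={ 0; 1/4; 9/32; 19/64 } R={ 39/128; 5/16; 3/8; 1/2; 1 } so 77/256
step 10: add BLUE to get BRRBRRBBRB; options L={ 0; 1/4; 9/32; 19/64; 77/256 } R={ 39/128; 5/16; 3/8; 1/2; 1 } so 155/512
step 11: add RED to get BRRBRRBBRBR; options L={ 0; 1/4; 9/32; 19/64; 77/256 } R={ 155/512; 39/128; 5/16; 3/8; 1/2; 1 } so 309/1024
step 12: add RED to get BRRBRRBBRBRR; options L={ 0; 1/4; 9/32; 19/64; 77/256 } R={ 309/1024; 155/512; 39/128; 5/16; 3/8; 1/2; 1 } so 617/2048
step 13: add BLUE to get BRRBRRBBRBRRB; options L={ 0; 1/4; 9/32; 19/64; 77/256; 617/2048 } R={ 309/1024; 155/512; 39/128; 5/16; 3/8; 1/2; 1 } so 1235/4096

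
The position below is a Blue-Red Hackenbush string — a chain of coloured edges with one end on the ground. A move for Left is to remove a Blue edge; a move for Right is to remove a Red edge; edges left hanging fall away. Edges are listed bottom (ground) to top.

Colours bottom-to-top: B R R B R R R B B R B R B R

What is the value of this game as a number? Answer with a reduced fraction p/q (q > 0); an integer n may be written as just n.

2261/8192

edge 1 of 14 (B): { 0 |  } — 1
edge 2 of 14 (R): { 0 | 1 } — 1/2
edge 3 of 14 (R): { 0 | 1/2; 1 } — 1/4
edge 4 of 14 (B): { 0; 1/4 | 1/2; 1 } — 3/8
edge 5 of 14 (R): { 0; 1/4 | 3/8; 1/2; 1 } — 5/16
edge 6 of 14 (R): { 0; 1/4 | 5/16; 3/8; 1/2; 1 } — 9/32
edge 7 of 14 (R): { 0; 1/4 | 9/32; 5/16; 3/8; 1/2; 1 } — 17/64
edge 8 of 14 (B): { 0; 1/4; 17/64 | 9/32; 5/16; 3/8; 1/2; 1 } — 35/128
edge 9 of 14 (B): { 0; 1/4; 17/64; 35/128 | 9/32; 5/16; 3/8; 1/2; 1 } — 71/256
edge 10 of 14 (R): { 0; 1/4; 17/64; 35/128 | 71/256; 9/32; 5/16; 3/8; 1/2; 1 } — 141/512
edge 11 of 14 (B): { 0; 1/4; 17/64; 35/128; 141/512 | 71/256; 9/32; 5/16; 3/8; 1/2; 1 } — 283/1024
edge 12 of 14 (R): { 0; 1/4; 17/64; 35/128; 141/512 | 283/1024; 71/256; 9/32; 5/16; 3/8; 1/2; 1 } — 565/2048
edge 13 of 14 (B): { 0; 1/4; 17/64; 35/128; 141/512; 565/2048 | 283/1024; 71/256; 9/32; 5/16; 3/8; 1/2; 1 } — 1131/4096
edge 14 of 14 (R): { 0; 1/4; 17/64; 35/128; 141/512; 565/2048 | 1131/4096; 283/1024; 71/256; 9/32; 5/16; 3/8; 1/2; 1 } — 2261/8192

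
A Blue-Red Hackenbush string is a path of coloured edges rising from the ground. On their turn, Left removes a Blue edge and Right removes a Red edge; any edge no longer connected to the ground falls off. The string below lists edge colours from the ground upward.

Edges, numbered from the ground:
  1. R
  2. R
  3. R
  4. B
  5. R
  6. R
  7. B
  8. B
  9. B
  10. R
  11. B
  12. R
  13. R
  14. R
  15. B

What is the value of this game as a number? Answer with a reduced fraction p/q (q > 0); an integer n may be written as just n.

1 of 15 · R · max L −∞ · min R 0 ⇒ -1
2 of 15 · RR · max L −∞ · min R -1 ⇒ -2
3 of 15 · RRR · max L −∞ · min R -2 ⇒ -3
4 of 15 · RRRB · max L -3 · min R -2 ⇒ -5/2
5 of 15 · RRRBR · max L -3 · min R -5/2 ⇒ -11/4
6 of 15 · RRRBRR · max L -3 · min R -11/4 ⇒ -23/8
7 of 15 · RRRBRRB · max L -23/8 · min R -11/4 ⇒ -45/16
8 of 15 · RRRBRRBB · max L -45/16 · min R -11/4 ⇒ -89/32
9 of 15 · RRRBRRBBB · max L -89/32 · min R -11/4 ⇒ -177/64
10 of 15 · RRRBRRBBBR · max L -89/32 · min R -177/64 ⇒ -355/128
11 of 15 · RRRBRRBBBRB · max L -355/128 · min R -177/64 ⇒ -709/256
12 of 15 · RRRBRRBBBRBR · max L -355/128 · min R -709/256 ⇒ -1419/512
13 of 15 · RRRBRRBBBRBRR · max L -355/128 · min R -1419/512 ⇒ -2839/1024
14 of 15 · RRRBRRBBBRBRRR · max L -355/128 · min R -2839/1024 ⇒ -5679/2048
15 of 15 · RRRBRRBBBRBRRRB · max L -5679/2048 · min R -2839/1024 ⇒ -11357/4096

-11357/4096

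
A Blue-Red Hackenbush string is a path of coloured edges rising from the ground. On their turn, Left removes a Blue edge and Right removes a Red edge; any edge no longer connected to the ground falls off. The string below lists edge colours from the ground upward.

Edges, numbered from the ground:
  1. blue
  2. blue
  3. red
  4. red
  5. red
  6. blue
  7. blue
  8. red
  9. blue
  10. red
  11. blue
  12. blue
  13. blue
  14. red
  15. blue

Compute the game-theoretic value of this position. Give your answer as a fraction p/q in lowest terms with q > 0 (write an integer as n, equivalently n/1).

Recurse on prefixes of the 15-edge string blue blue red red red blue blue red blue red blue blue blue red blue:
step 1: add blue to get b; options L={ 0 } R={ — } gives 1
step 2: add blue to get bb; options L={ 0, 1 } R={ — } gives 2
step 3: add red to get bbr; options L={ 0, 1 } R={ 2 } gives 3/2
step 4: add red to get bbrr; options L={ 0, 1 } R={ 3/2, 2 } gives 5/4
step 5: add red to get bbrrr; options L={ 0, 1 } R={ 5/4, 3/2, 2 } gives 9/8
step 6: add blue to get bbrrrb; options L={ 0, 1, 9/8 } R={ 5/4, 3/2, 2 } gives 19/16
step 7: add blue to get bbrrrbb; options L={ 0, 1, 9/8, 19/16 } R={ 5/4, 3/2, 2 } gives 39/32
step 8: add red to get bbrrrbbr; options L={ 0, 1, 9/8, 19/16 } R={ 39/32, 5/4, 3/2, 2 } gives 77/64
step 9: add blue to get bbrrrbbrb; options L={ 0, 1, 9/8, 19/16, 77/64 } R={ 39/32, 5/4, 3/2, 2 } gives 155/128
step 10: add red to get bbrrrbbrbr; options L={ 0, 1, 9/8, 19/16, 77/64 } R={ 155/128, 39/32, 5/4, 3/2, 2 } gives 309/256
step 11: add blue to get bbrrrbbrbrb; options L={ 0, 1, 9/8, 19/16, 77/64, 309/256 } R={ 155/128, 39/32, 5/4, 3/2, 2 } gives 619/512
step 12: add blue to get bbrrrbbrbrbb; options L={ 0, 1, 9/8, 19/16, 77/64, 309/256, 619/512 } R={ 155/128, 39/32, 5/4, 3/2, 2 } gives 1239/1024
step 13: add blue to get bbrrrbbrbrbbb; options L={ 0, 1, 9/8, 19/16, 77/64, 309/256, 619/512, 1239/1024 } R={ 155/128, 39/32, 5/4, 3/2, 2 } gives 2479/2048
step 14: add red to get bbrrrbbrbrbbbr; options L={ 0, 1, 9/8, 19/16, 77/64, 309/256, 619/512, 1239/1024 } R={ 2479/2048, 155/128, 39/32, 5/4, 3/2, 2 } gives 4957/4096
step 15: add blue to get bbrrrbbrbrbbbrb; options L={ 0, 1, 9/8, 19/16, 77/64, 309/256, 619/512, 1239/1024, 4957/4096 } R={ 2479/2048, 155/128, 39/32, 5/4, 3/2, 2 } gives 9915/8192

9915/8192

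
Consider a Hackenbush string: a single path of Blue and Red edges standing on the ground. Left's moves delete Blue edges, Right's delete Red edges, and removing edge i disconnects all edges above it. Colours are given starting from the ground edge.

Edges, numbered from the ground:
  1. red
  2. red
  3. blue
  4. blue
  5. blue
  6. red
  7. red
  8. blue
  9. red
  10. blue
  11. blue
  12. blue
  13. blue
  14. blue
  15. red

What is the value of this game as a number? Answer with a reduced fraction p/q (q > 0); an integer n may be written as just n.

1 of 15 · r · max L −∞ · min R 0 → -1
2 of 15 · rr · max L −∞ · min R -1 → -2
3 of 15 · rrb · max L -2 · min R -1 → -3/2
4 of 15 · rrbb · max L -3/2 · min R -1 → -5/4
5 of 15 · rrbbb · max L -5/4 · min R -1 → -9/8
6 of 15 · rrbbbr · max L -5/4 · min R -9/8 → -19/16
7 of 15 · rrbbbrr · max L -5/4 · min R -19/16 → -39/32
8 of 15 · rrbbbrrb · max L -39/32 · min R -19/16 → -77/64
9 of 15 · rrbbbrrbr · max L -39/32 · min R -77/64 → -155/128
10 of 15 · rrbbbrrbrb · max L -155/128 · min R -77/64 → -309/256
11 of 15 · rrbbbrrbrbb · max L -309/256 · min R -77/64 → -617/512
12 of 15 · rrbbbrrbrbbb · max L -617/512 · min R -77/64 → -1233/1024
13 of 15 · rrbbbrrbrbbbb · max L -1233/1024 · min R -77/64 → -2465/2048
14 of 15 · rrbbbrrbrbbbbb · max L -2465/2048 · min R -77/64 → -4929/4096
15 of 15 · rrbbbrrbrbbbbbr · max L -2465/2048 · min R -4929/4096 → -9859/8192

-9859/8192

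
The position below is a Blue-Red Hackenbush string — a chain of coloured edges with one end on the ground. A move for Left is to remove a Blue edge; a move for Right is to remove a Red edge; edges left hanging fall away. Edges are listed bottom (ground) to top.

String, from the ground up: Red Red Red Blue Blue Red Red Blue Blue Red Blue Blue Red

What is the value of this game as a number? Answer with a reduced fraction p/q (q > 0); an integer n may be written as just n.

-2451/1024

Build g(s[:k]) for k = 1..13, string s = Red Red Red Blue Blue Red Red Blue Blue Red Blue Blue Red.
edge 1 of 13 (Red): { · | 0 } gives -1
edge 2 of 13 (Red): { · | -1 0 } gives -2
edge 3 of 13 (Red): { · | -2 -1 0 } gives -3
edge 4 of 13 (Blue): { -3 | -2 -1 0 } gives -5/2
edge 5 of 13 (Blue): { -3 -5/2 | -2 -1 0 } gives -9/4
edge 6 of 13 (Red): { -3 -5/2 | -9/4 -2 -1 0 } gives -19/8
edge 7 of 13 (Red): { -3 -5/2 | -19/8 -9/4 -2 -1 0 } gives -39/16
edge 8 of 13 (Blue): { -3 -5/2 -39/16 | -19/8 -9/4 -2 -1 0 } gives -77/32
edge 9 of 13 (Blue): { -3 -5/2 -39/16 -77/32 | -19/8 -9/4 -2 -1 0 } gives -153/64
edge 10 of 13 (Red): { -3 -5/2 -39/16 -77/32 | -153/64 -19/8 -9/4 -2 -1 0 } gives -307/128
edge 11 of 13 (Blue): { -3 -5/2 -39/16 -77/32 -307/128 | -153/64 -19/8 -9/4 -2 -1 0 } gives -613/256
edge 12 of 13 (Blue): { -3 -5/2 -39/16 -77/32 -307/128 -613/256 | -153/64 -19/8 -9/4 -2 -1 0 } gives -1225/512
edge 13 of 13 (Red): { -3 -5/2 -39/16 -77/32 -307/128 -613/256 | -1225/512 -153/64 -19/8 -9/4 -2 -1 0 } gives -2451/1024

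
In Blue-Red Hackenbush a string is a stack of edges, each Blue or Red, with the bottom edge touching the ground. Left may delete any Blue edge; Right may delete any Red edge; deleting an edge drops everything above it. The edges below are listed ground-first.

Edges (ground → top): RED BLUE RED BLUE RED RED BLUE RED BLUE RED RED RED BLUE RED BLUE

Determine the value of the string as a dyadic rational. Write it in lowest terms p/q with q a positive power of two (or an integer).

g_1 [R]  L=[none]  R=[0]  gives -1
g_2 [RB]  L=[-1]  R=[0]  gives -1/2
g_3 [RBR]  L=[-1]  R=[-1/2,0]  gives -3/4
g_4 [RBRB]  L=[-1,-3/4]  R=[-1/2,0]  gives -5/8
g_5 [RBRBR]  L=[-1,-3/4]  R=[-5/8,-1/2,0]  gives -11/16
g_6 [RBRBRR]  L=[-1,-3/4]  R=[-11/16,-5/8,-1/2,0]  gives -23/32
g_7 [RBRBRRB]  L=[-1,-3/4,-23/32]  R=[-11/16,-5/8,-1/2,0]  gives -45/64
g_8 [RBRBRRBR]  L=[-1,-3/4,-23/32]  R=[-45/64,-11/16,-5/8,-1/2,0]  gives -91/128
g_9 [RBRBRRBRB]  L=[-1,-3/4,-23/32,-91/128]  R=[-45/64,-11/16,-5/8,-1/2,0]  gives -181/256
g_10 [RBRBRRBRBR]  L=[-1,-3/4,-23/32,-91/128]  R=[-181/256,-45/64,-11/16,-5/8,-1/2,0]  gives -363/512
g_11 [RBRBRRBRBRR]  L=[-1,-3/4,-23/32,-91/128]  R=[-363/512,-181/256,-45/64,-11/16,-5/8,-1/2,0]  gives -727/1024
g_12 [RBRBRRBRBRRR]  L=[-1,-3/4,-23/32,-91/128]  R=[-727/1024,-363/512,-181/256,-45/64,-11/16,-5/8,-1/2,0]  gives -1455/2048
g_13 [RBRBRRBRBRRRB]  L=[-1,-3/4,-23/32,-91/128,-1455/2048]  R=[-727/1024,-363/512,-181/256,-45/64,-11/16,-5/8,-1/2,0]  gives -2909/4096
g_14 [RBRBRRBRBRRRBR]  L=[-1,-3/4,-23/32,-91/128,-1455/2048]  R=[-2909/4096,-727/1024,-363/512,-181/256,-45/64,-11/16,-5/8,-1/2,0]  gives -5819/8192
g_15 [RBRBRRBRBRRRBRB]  L=[-1,-3/4,-23/32,-91/128,-1455/2048,-5819/8192]  R=[-2909/4096,-727/1024,-363/512,-181/256,-45/64,-11/16,-5/8,-1/2,0]  gives -11637/16384

-11637/16384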